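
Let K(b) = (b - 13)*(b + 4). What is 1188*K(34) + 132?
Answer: 948156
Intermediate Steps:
K(b) = (-13 + b)*(4 + b)
1188*K(34) + 132 = 1188*(-52 + 34² - 9*34) + 132 = 1188*(-52 + 1156 - 306) + 132 = 1188*798 + 132 = 948024 + 132 = 948156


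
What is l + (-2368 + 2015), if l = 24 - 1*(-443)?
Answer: 114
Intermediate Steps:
l = 467 (l = 24 + 443 = 467)
l + (-2368 + 2015) = 467 + (-2368 + 2015) = 467 - 353 = 114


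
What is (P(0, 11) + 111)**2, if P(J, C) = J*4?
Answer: 12321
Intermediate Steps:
P(J, C) = 4*J
(P(0, 11) + 111)**2 = (4*0 + 111)**2 = (0 + 111)**2 = 111**2 = 12321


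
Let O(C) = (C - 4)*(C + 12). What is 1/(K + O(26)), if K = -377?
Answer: 1/459 ≈ 0.0021787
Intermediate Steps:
O(C) = (-4 + C)*(12 + C)
1/(K + O(26)) = 1/(-377 + (-48 + 26² + 8*26)) = 1/(-377 + (-48 + 676 + 208)) = 1/(-377 + 836) = 1/459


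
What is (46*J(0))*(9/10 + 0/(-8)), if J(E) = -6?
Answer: -1242/5 ≈ -248.40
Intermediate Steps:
(46*J(0))*(9/10 + 0/(-8)) = (46*(-6))*(9/10 + 0/(-8)) = -276*(9*(1/10) + 0*(-1/8)) = -276*(9/10 + 0) = -276*9/10 = -1242/5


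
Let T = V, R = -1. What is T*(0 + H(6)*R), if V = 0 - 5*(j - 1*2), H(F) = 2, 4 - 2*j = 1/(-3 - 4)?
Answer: 5/7 ≈ 0.71429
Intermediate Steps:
j = 29/14 (j = 2 - 1/(2*(-3 - 4)) = 2 - 1/2/(-7) = 2 - 1/2*(-1/7) = 2 + 1/14 = 29/14 ≈ 2.0714)
V = -5/14 (V = 0 - 5*(29/14 - 1*2) = 0 - 5*(29/14 - 2) = 0 - 5*1/14 = 0 - 5/14 = -5/14 ≈ -0.35714)
T = -5/14 ≈ -0.35714
T*(0 + H(6)*R) = -5*(0 + 2*(-1))/14 = -5*(0 - 2)/14 = -5/14*(-2) = 5/7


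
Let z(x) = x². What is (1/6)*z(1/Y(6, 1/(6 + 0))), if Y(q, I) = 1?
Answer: ⅙ ≈ 0.16667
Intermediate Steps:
(1/6)*z(1/Y(6, 1/(6 + 0))) = (1/6)*(1/1)² = (1*(⅙))*1² = (⅙)*1 = ⅙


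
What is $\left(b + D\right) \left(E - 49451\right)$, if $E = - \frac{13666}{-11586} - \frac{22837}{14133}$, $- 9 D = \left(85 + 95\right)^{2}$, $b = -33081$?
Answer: $\frac{16501197233811639}{9096941} \approx 1.8139 \cdot 10^{9}$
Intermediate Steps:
$D = -3600$ ($D = - \frac{\left(85 + 95\right)^{2}}{9} = - \frac{180^{2}}{9} = \left(- \frac{1}{9}\right) 32400 = -3600$)
$E = - \frac{3969328}{9096941}$ ($E = \left(-13666\right) \left(- \frac{1}{11586}\right) - \frac{22837}{14133} = \frac{6833}{5793} - \frac{22837}{14133} = - \frac{3969328}{9096941} \approx -0.43634$)
$\left(b + D\right) \left(E - 49451\right) = \left(-33081 - 3600\right) \left(- \frac{3969328}{9096941} - 49451\right) = \left(-36681\right) \left(- \frac{449856798719}{9096941}\right) = \frac{16501197233811639}{9096941}$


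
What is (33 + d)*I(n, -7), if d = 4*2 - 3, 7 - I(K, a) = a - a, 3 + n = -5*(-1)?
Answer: 266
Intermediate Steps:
n = 2 (n = -3 - 5*(-1) = -3 + 5 = 2)
I(K, a) = 7 (I(K, a) = 7 - (a - a) = 7 - 1*0 = 7 + 0 = 7)
d = 5 (d = 8 - 3 = 5)
(33 + d)*I(n, -7) = (33 + 5)*7 = 38*7 = 266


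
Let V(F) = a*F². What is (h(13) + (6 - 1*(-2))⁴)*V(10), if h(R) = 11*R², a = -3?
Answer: -1786500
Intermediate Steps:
V(F) = -3*F²
(h(13) + (6 - 1*(-2))⁴)*V(10) = (11*13² + (6 - 1*(-2))⁴)*(-3*10²) = (11*169 + (6 + 2)⁴)*(-3*100) = (1859 + 8⁴)*(-300) = (1859 + 4096)*(-300) = 5955*(-300) = -1786500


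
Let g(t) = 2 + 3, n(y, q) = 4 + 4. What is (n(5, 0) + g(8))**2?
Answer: 169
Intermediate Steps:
n(y, q) = 8
g(t) = 5
(n(5, 0) + g(8))**2 = (8 + 5)**2 = 13**2 = 169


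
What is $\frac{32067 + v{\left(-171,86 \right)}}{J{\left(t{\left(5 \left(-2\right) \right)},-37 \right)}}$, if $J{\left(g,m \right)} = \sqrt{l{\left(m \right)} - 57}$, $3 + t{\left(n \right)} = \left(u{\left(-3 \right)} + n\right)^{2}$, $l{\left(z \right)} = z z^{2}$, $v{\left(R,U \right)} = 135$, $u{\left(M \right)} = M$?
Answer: $- \frac{16101 i \sqrt{50710}}{25355} \approx - 143.0 i$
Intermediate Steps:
$l{\left(z \right)} = z^{3}$
$t{\left(n \right)} = -3 + \left(-3 + n\right)^{2}$
$J{\left(g,m \right)} = \sqrt{-57 + m^{3}}$ ($J{\left(g,m \right)} = \sqrt{m^{3} - 57} = \sqrt{-57 + m^{3}}$)
$\frac{32067 + v{\left(-171,86 \right)}}{J{\left(t{\left(5 \left(-2\right) \right)},-37 \right)}} = \frac{32067 + 135}{\sqrt{-57 + \left(-37\right)^{3}}} = \frac{32202}{\sqrt{-57 - 50653}} = \frac{32202}{\sqrt{-50710}} = \frac{32202}{i \sqrt{50710}} = 32202 \left(- \frac{i \sqrt{50710}}{50710}\right) = - \frac{16101 i \sqrt{50710}}{25355}$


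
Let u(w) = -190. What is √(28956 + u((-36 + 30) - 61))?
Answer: √28766 ≈ 169.61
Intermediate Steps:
√(28956 + u((-36 + 30) - 61)) = √(28956 - 190) = √28766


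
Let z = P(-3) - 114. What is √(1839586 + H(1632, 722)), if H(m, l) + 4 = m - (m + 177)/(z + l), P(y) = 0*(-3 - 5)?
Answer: 7*√868149786/152 ≈ 1356.9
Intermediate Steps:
P(y) = 0 (P(y) = 0*(-8) = 0)
z = -114 (z = 0 - 114 = -114)
H(m, l) = -4 + m - (177 + m)/(-114 + l) (H(m, l) = -4 + (m - (m + 177)/(-114 + l)) = -4 + (m - (177 + m)/(-114 + l)) = -4 + m - (177 + m)/(-114 + l))
√(1839586 + H(1632, 722)) = √(1839586 + (279 - 115*1632 - 4*722 + 722*1632)/(-114 + 722)) = √(1839586 + (279 - 187680 - 2888 + 1178304)/608) = √(1839586 + (1/608)*988015) = √(1839586 + 988015/608) = √(1119456303/608) = 7*√868149786/152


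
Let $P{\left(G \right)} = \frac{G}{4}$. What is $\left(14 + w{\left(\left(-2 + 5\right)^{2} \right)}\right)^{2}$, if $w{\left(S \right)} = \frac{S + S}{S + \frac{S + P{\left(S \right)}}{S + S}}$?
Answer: $\frac{1493284}{5929} \approx 251.86$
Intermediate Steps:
$P{\left(G \right)} = \frac{G}{4}$ ($P{\left(G \right)} = G \frac{1}{4} = \frac{G}{4}$)
$w{\left(S \right)} = \frac{2 S}{\frac{5}{8} + S}$ ($w{\left(S \right)} = \frac{S + S}{S + \frac{S + \frac{S}{4}}{S + S}} = \frac{2 S}{S + \frac{\frac{5}{4} S}{2 S}} = \frac{2 S}{S + \frac{5 S}{4} \frac{1}{2 S}} = \frac{2 S}{S + \frac{5}{8}} = \frac{2 S}{\frac{5}{8} + S}$)
$\left(14 + w{\left(\left(-2 + 5\right)^{2} \right)}\right)^{2} = \left(14 + \frac{16 \left(-2 + 5\right)^{2}}{5 + 8 \left(-2 + 5\right)^{2}}\right)^{2} = \left(14 + \frac{16 \cdot 3^{2}}{5 + 8 \cdot 3^{2}}\right)^{2} = \left(14 + 16 \cdot 9 \frac{1}{5 + 8 \cdot 9}\right)^{2} = \left(14 + 16 \cdot 9 \frac{1}{5 + 72}\right)^{2} = \left(14 + 16 \cdot 9 \cdot \frac{1}{77}\right)^{2} = \left(14 + \frac{144}{77}\right)^{2} = \left(\frac{1222}{77}\right)^{2} = \frac{1493284}{5929}$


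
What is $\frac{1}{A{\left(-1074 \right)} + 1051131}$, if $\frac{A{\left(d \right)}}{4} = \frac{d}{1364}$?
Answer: $\frac{341}{358434597} \approx 9.5136 \cdot 10^{-7}$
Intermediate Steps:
$A{\left(d \right)} = \frac{d}{341}$ ($A{\left(d \right)} = 4 \frac{d}{1364} = \frac{d}{341}$)
$\frac{1}{A{\left(-1074 \right)} + 1051131} = \frac{1}{\frac{1}{341} \left(-1074\right) + 1051131} = \frac{1}{- \frac{1074}{341} + 1051131} = \frac{1}{\frac{358434597}{341}} = \frac{341}{358434597}$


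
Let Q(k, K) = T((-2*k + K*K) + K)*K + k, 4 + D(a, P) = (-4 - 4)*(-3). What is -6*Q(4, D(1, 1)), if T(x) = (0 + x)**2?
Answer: -20369304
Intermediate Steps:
D(a, P) = 20 (D(a, P) = -4 + (-4 - 4)*(-3) = -4 - 8*(-3) = -4 + 24 = 20)
T(x) = x**2
Q(k, K) = k + K*(K + K**2 - 2*k)**2 (Q(k, K) = ((-2*k + K*K) + K)**2*K + k = ((-2*k + K**2) + K)**2*K + k = ((K**2 - 2*k) + K)**2*K + k = (K + K**2 - 2*k)**2*K + k = K*(K + K**2 - 2*k)**2 + k = k + K*(K + K**2 - 2*k)**2)
-6*Q(4, D(1, 1)) = -6*(4 + 20*(20 + 20**2 - 2*4)**2) = -6*(4 + 20*(20 + 400 - 8)**2) = -6*(4 + 20*412**2) = -6*(4 + 20*169744) = -6*(4 + 3394880) = -6*3394884 = -20369304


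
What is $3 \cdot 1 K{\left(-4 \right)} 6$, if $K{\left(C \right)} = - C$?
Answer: $72$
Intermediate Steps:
$3 \cdot 1 K{\left(-4 \right)} 6 = 3 \cdot 1 \left(\left(-1\right) \left(-4\right)\right) 6 = 3 \cdot 4 \cdot 6 = 12 \cdot 6 = 72$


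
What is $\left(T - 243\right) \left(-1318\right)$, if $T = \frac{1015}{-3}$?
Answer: $\frac{2298592}{3} \approx 7.662 \cdot 10^{5}$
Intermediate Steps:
$T = - \frac{1015}{3}$ ($T = 1015 \left(- \frac{1}{3}\right) = - \frac{1015}{3} \approx -338.33$)
$\left(T - 243\right) \left(-1318\right) = \left(- \frac{1015}{3} - 243\right) \left(-1318\right) = \left(- \frac{1744}{3}\right) \left(-1318\right) = \frac{2298592}{3}$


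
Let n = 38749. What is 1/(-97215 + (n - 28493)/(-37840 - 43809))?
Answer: -81649/7937517791 ≈ -1.0286e-5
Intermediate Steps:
1/(-97215 + (n - 28493)/(-37840 - 43809)) = 1/(-97215 + (38749 - 28493)/(-37840 - 43809)) = 1/(-97215 + 10256/(-81649)) = 1/(-97215 + 10256*(-1/81649)) = 1/(-97215 - 10256/81649) = 1/(-7937517791/81649) = -81649/7937517791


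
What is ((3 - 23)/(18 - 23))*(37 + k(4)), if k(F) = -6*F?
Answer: 52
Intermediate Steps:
((3 - 23)/(18 - 23))*(37 + k(4)) = ((3 - 23)/(18 - 23))*(37 - 6*4) = (-20/(-5))*(37 - 24) = -20*(-1/5)*13 = 4*13 = 52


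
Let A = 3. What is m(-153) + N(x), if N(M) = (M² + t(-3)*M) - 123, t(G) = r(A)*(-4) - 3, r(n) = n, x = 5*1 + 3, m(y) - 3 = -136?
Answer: -312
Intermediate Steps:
m(y) = -133 (m(y) = 3 - 136 = -133)
x = 8 (x = 5 + 3 = 8)
t(G) = -15 (t(G) = 3*(-4) - 3 = -12 - 3 = -15)
N(M) = -123 + M² - 15*M (N(M) = (M² - 15*M) - 123 = -123 + M² - 15*M)
m(-153) + N(x) = -133 + (-123 + 8² - 15*8) = -133 + (-123 + 64 - 120) = -133 - 179 = -312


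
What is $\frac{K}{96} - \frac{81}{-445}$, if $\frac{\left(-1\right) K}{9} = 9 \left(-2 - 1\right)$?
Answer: $\frac{38637}{14240} \approx 2.7133$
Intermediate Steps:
$K = 243$ ($K = - 9 \cdot 9 \left(-2 - 1\right) = - 9 \cdot 9 \left(-3\right) = \left(-9\right) \left(-27\right) = 243$)
$\frac{K}{96} - \frac{81}{-445} = \frac{243}{96} - \frac{81}{-445} = 243 \cdot \frac{1}{96} - - \frac{81}{445} = \frac{81}{32} + \frac{81}{445} = \frac{38637}{14240}$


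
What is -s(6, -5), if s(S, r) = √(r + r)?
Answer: -I*√10 ≈ -3.1623*I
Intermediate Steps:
s(S, r) = √2*√r (s(S, r) = √(2*r) = √2*√r)
-s(6, -5) = -√2*√(-5) = -√2*I*√5 = -I*√10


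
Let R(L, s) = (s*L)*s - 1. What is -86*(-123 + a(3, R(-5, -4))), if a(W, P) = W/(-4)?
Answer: 21285/2 ≈ 10643.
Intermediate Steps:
R(L, s) = -1 + L*s**2 (R(L, s) = (L*s)*s - 1 = L*s**2 - 1 = -1 + L*s**2)
a(W, P) = -W/4 (a(W, P) = W*(-1/4) = -W/4)
-86*(-123 + a(3, R(-5, -4))) = -86*(-123 - 1/4*3) = -86*(-123 - 3/4) = -86*(-495/4) = 21285/2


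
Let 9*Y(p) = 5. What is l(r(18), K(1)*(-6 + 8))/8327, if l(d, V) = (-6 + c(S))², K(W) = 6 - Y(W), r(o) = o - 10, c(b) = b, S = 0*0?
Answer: 36/8327 ≈ 0.0043233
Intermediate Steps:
S = 0
Y(p) = 5/9 (Y(p) = (⅑)*5 = 5/9)
r(o) = -10 + o
K(W) = 49/9 (K(W) = 6 - 1*5/9 = 6 - 5/9 = 49/9)
l(d, V) = 36 (l(d, V) = (-6 + 0)² = (-6)² = 36)
l(r(18), K(1)*(-6 + 8))/8327 = 36/8327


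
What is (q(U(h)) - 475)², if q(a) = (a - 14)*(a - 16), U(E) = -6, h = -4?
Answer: 1225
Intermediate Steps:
q(a) = (-16 + a)*(-14 + a) (q(a) = (-14 + a)*(-16 + a) = (-16 + a)*(-14 + a))
(q(U(h)) - 475)² = ((224 + (-6)² - 30*(-6)) - 475)² = ((224 + 36 + 180) - 475)² = (440 - 475)² = (-35)² = 1225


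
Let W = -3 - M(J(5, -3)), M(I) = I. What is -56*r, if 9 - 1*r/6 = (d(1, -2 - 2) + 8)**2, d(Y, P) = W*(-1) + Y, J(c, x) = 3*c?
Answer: 241920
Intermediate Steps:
W = -18 (W = -3 - 3*5 = -3 - 1*15 = -3 - 15 = -18)
d(Y, P) = 18 + Y (d(Y, P) = -18*(-1) + Y = 18 + Y)
r = -4320 (r = 54 - 6*((18 + 1) + 8)**2 = 54 - 6*(19 + 8)**2 = 54 - 6*27**2 = 54 - 6*729 = 54 - 4374 = -4320)
-56*r = -56*(-4320) = 241920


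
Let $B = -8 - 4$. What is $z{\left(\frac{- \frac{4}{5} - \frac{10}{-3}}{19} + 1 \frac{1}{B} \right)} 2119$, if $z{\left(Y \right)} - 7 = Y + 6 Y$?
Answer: $\frac{311493}{20} \approx 15575.0$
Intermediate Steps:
$B = -12$
$z{\left(Y \right)} = 7 + 7 Y$ ($z{\left(Y \right)} = 7 + \left(Y + 6 Y\right) = 7 + 7 Y$)
$z{\left(\frac{- \frac{4}{5} - \frac{10}{-3}}{19} + 1 \frac{1}{B} \right)} 2119 = \left(7 + 7 \left(\frac{- \frac{4}{5} - \frac{10}{-3}}{19} + 1 \frac{1}{-12}\right)\right) 2119 = \left(7 + 7 \left(\left(\left(-4\right) \frac{1}{5} - - \frac{10}{3}\right) \frac{1}{19} + 1 \left(- \frac{1}{12}\right)\right)\right) 2119 = \left(7 + 7 \left(\left(- \frac{4}{5} + \frac{10}{3}\right) \frac{1}{19} - \frac{1}{12}\right)\right) 2119 = \left(7 + 7 \left(\frac{38}{15} \cdot \frac{1}{19} - \frac{1}{12}\right)\right) 2119 = \left(7 + 7 \left(\frac{2}{15} - \frac{1}{12}\right)\right) 2119 = \left(7 + 7 \cdot \frac{1}{20}\right) 2119 = \left(7 + \frac{7}{20}\right) 2119 = \frac{147}{20} \cdot 2119 = \frac{311493}{20}$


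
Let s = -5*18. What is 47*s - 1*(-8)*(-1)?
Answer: -4238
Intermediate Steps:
s = -90
47*s - 1*(-8)*(-1) = 47*(-90) - 1*(-8)*(-1) = -4230 + 8*(-1) = -4230 - 8 = -4238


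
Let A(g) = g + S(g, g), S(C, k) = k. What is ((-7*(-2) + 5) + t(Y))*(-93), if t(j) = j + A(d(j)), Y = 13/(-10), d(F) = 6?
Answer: -27621/10 ≈ -2762.1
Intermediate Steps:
Y = -13/10 (Y = 13*(-⅒) = -13/10 ≈ -1.3000)
A(g) = 2*g (A(g) = g + g = 2*g)
t(j) = 12 + j (t(j) = j + 2*6 = j + 12 = 12 + j)
((-7*(-2) + 5) + t(Y))*(-93) = ((-7*(-2) + 5) + (12 - 13/10))*(-93) = ((14 + 5) + 107/10)*(-93) = (19 + 107/10)*(-93) = (297/10)*(-93) = -27621/10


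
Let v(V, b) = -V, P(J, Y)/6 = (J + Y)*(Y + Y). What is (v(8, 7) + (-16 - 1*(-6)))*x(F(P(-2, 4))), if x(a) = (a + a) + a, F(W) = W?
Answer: -5184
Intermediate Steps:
P(J, Y) = 12*Y*(J + Y) (P(J, Y) = 6*((J + Y)*(Y + Y)) = 6*((J + Y)*(2*Y)) = 6*(2*Y*(J + Y)) = 12*Y*(J + Y))
x(a) = 3*a (x(a) = 2*a + a = 3*a)
(v(8, 7) + (-16 - 1*(-6)))*x(F(P(-2, 4))) = (-1*8 + (-16 - 1*(-6)))*(3*(12*4*(-2 + 4))) = (-8 + (-16 + 6))*(3*(12*4*2)) = (-8 - 10)*(3*96) = -18*288 = -5184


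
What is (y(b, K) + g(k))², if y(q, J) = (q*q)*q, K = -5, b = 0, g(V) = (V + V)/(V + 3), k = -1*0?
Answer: 0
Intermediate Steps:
k = 0
g(V) = 2*V/(3 + V) (g(V) = (2*V)/(3 + V) = 2*V/(3 + V))
y(q, J) = q³ (y(q, J) = q²*q = q³)
(y(b, K) + g(k))² = (0³ + 2*0/(3 + 0))² = (0 + 2*0/3)² = (0 + 2*0*(⅓))² = (0 + 0)² = 0² = 0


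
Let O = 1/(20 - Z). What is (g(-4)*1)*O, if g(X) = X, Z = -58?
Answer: -2/39 ≈ -0.051282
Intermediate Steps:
O = 1/78 (O = 1/(20 - 1*(-58)) = 1/(20 + 58) = 1/78 ≈ 0.012821)
(g(-4)*1)*O = -4*1*(1/78) = -4*1/78 = -2/39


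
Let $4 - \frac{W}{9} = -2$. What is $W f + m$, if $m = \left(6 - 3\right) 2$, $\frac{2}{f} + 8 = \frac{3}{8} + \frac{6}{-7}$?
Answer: $- \frac{3198}{475} \approx -6.7326$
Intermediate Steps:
$W = 54$ ($W = 36 - -18 = 36 + 18 = 54$)
$f = - \frac{112}{475}$ ($f = \frac{2}{-8 + \left(\frac{3}{8} + \frac{6}{-7}\right)} = \frac{2}{-8 + \left(3 \cdot \frac{1}{8} + 6 \left(- \frac{1}{7}\right)\right)} = \frac{2}{-8 + \left(\frac{3}{8} - \frac{6}{7}\right)} = \frac{2}{-8 - \frac{27}{56}} = \frac{2}{- \frac{475}{56}} = 2 \left(- \frac{56}{475}\right) = - \frac{112}{475} \approx -0.23579$)
$m = 6$ ($m = 3 \cdot 2 = 6$)
$W f + m = 54 \left(- \frac{112}{475}\right) + 6 = - \frac{6048}{475} + 6 = - \frac{3198}{475}$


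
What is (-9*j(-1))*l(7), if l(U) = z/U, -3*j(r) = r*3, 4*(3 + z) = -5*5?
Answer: 333/28 ≈ 11.893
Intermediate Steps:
z = -37/4 (z = -3 + (-5*5)/4 = -3 + (¼)*(-25) = -3 - 25/4 = -37/4 ≈ -9.2500)
j(r) = -r (j(r) = -r*3/3 = -r)
l(U) = -37/(4*U)
(-9*j(-1))*l(7) = (-(-9)*(-1))*(-37/4/7) = (-9*1)*(-37/4*⅐) = -9*(-37/28) = 333/28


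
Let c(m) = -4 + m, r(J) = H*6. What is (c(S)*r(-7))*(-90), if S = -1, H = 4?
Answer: 10800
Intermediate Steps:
r(J) = 24 (r(J) = 4*6 = 24)
(c(S)*r(-7))*(-90) = ((-4 - 1)*24)*(-90) = -5*24*(-90) = -120*(-90) = 10800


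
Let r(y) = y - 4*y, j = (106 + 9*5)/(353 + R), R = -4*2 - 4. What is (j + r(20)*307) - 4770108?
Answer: -1632887897/341 ≈ -4.7885e+6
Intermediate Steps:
R = -12 (R = -8 - 4 = -12)
j = 151/341 (j = (106 + 9*5)/(353 - 12) = (106 + 45)/341 = 151*(1/341) = 151/341 ≈ 0.44282)
r(y) = -3*y
(j + r(20)*307) - 4770108 = (151/341 - 3*20*307) - 4770108 = (151/341 - 60*307) - 4770108 = (151/341 - 18420) - 4770108 = -6281069/341 - 4770108 = -1632887897/341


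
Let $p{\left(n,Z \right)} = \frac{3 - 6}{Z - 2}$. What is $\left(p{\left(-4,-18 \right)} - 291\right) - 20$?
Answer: $- \frac{6217}{20} \approx -310.85$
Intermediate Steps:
$p{\left(n,Z \right)} = - \frac{3}{-2 + Z}$
$\left(p{\left(-4,-18 \right)} - 291\right) - 20 = \left(- \frac{3}{-2 - 18} - 291\right) - 20 = \left(- \frac{3}{-20} - 291\right) - 20 = \left(\left(-3\right) \left(- \frac{1}{20}\right) - 291\right) - 20 = \left(\frac{3}{20} - 291\right) - 20 = - \frac{5817}{20} - 20 = - \frac{6217}{20}$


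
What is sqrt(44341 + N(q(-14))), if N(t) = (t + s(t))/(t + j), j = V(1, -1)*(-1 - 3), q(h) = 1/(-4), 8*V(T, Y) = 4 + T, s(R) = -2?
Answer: 4*sqrt(335335)/11 ≈ 210.57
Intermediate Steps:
V(T, Y) = 1/2 + T/8 (V(T, Y) = (4 + T)/8 = 1/2 + T/8)
q(h) = -1/4
j = -5/2 (j = (1/2 + (1/8)*1)*(-1 - 3) = (1/2 + 1/8)*(-4) = (5/8)*(-4) = -5/2 ≈ -2.5000)
N(t) = (-2 + t)/(-5/2 + t) (N(t) = (t - 2)/(t - 5/2) = (-2 + t)/(-5/2 + t))
sqrt(44341 + N(q(-14))) = sqrt(44341 + 2*(-2 - 1/4)/(-5 + 2*(-1/4))) = sqrt(44341 + 2*(-9/4)/(-5 - 1/2)) = sqrt(44341 + 2*(-9/4)/(-11/2)) = sqrt(44341 + 2*(-2/11)*(-9/4)) = sqrt(44341 + 9/11) = sqrt(487760/11) = 4*sqrt(335335)/11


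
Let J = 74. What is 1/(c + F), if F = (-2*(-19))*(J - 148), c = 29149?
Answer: 1/26337 ≈ 3.7969e-5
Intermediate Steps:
F = -2812 (F = (-2*(-19))*(74 - 148) = 38*(-74) = -2812)
1/(c + F) = 1/(29149 - 2812) = 1/26337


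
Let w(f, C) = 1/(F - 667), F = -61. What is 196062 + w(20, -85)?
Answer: 142733135/728 ≈ 1.9606e+5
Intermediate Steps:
w(f, C) = -1/728 (w(f, C) = 1/(-61 - 667) = 1/(-728) = -1/728)
196062 + w(20, -85) = 196062 - 1/728 = 142733135/728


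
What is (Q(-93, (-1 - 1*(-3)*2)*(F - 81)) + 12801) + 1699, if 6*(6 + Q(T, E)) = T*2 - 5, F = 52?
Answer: 86773/6 ≈ 14462.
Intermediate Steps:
Q(T, E) = -41/6 + T/3 (Q(T, E) = -6 + (T*2 - 5)/6 = -6 + (2*T - 5)/6 = -6 + (-5 + 2*T)/6 = -6 + (-⅚ + T/3) = -41/6 + T/3)
(Q(-93, (-1 - 1*(-3)*2)*(F - 81)) + 12801) + 1699 = ((-41/6 + (⅓)*(-93)) + 12801) + 1699 = ((-41/6 - 31) + 12801) + 1699 = (-227/6 + 12801) + 1699 = 76579/6 + 1699 = 86773/6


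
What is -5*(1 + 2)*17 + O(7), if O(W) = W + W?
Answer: -241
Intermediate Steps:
O(W) = 2*W
-5*(1 + 2)*17 + O(7) = -5*(1 + 2)*17 + 2*7 = -5*3*17 + 14 = -15*17 + 14 = -255 + 14 = -241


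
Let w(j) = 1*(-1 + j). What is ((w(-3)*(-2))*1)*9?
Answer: 72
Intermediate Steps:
w(j) = -1 + j
((w(-3)*(-2))*1)*9 = (((-1 - 3)*(-2))*1)*9 = (-4*(-2)*1)*9 = (8*1)*9 = 8*9 = 72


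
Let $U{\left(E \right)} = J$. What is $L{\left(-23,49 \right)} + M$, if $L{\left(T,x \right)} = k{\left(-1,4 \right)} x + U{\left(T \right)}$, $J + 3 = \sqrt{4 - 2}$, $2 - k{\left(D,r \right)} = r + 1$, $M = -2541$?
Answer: $-2691 + \sqrt{2} \approx -2689.6$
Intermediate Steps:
$k{\left(D,r \right)} = 1 - r$ ($k{\left(D,r \right)} = 2 - \left(r + 1\right) = 2 - \left(1 + r\right) = 1 - r$)
$J = -3 + \sqrt{2}$ ($J = -3 + \sqrt{4 - 2} = -3 + \sqrt{2} \approx -1.5858$)
$U{\left(E \right)} = -3 + \sqrt{2}$
$L{\left(T,x \right)} = -3 + \sqrt{2} - 3 x$ ($L{\left(T,x \right)} = \left(1 - 4\right) x - \left(3 - \sqrt{2}\right) = - 3 x - \left(3 - \sqrt{2}\right) = -3 + \sqrt{2} - 3 x$)
$L{\left(-23,49 \right)} + M = \left(-3 + \sqrt{2} - 147\right) - 2541 = \left(-150 + \sqrt{2}\right) - 2541 = -2691 + \sqrt{2}$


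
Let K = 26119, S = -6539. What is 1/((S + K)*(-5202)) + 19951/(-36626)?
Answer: -1016056166893/1865273545080 ≈ -0.54472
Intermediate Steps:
1/((S + K)*(-5202)) + 19951/(-36626) = 1/((-6539 + 26119)*(-5202)) + 19951/(-36626) = -1/5202/19580 + 19951*(-1/36626) = (1/19580)*(-1/5202) - 19951/36626 = -1/101855160 - 19951/36626 = -1016056166893/1865273545080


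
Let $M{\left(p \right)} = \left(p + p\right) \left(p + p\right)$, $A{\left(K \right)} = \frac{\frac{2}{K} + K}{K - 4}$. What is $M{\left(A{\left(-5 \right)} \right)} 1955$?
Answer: $\frac{14076}{5} \approx 2815.2$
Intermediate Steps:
$A{\left(K \right)} = \frac{K + \frac{2}{K}}{-4 + K}$
$M{\left(p \right)} = 4 p^{2}$ ($M{\left(p \right)} = 2 p 2 p = 4 p^{2}$)
$M{\left(A{\left(-5 \right)} \right)} 1955 = 4 \left(\frac{2 + \left(-5\right)^{2}}{\left(-5\right) \left(-4 - 5\right)}\right)^{2} \cdot 1955 = 4 \left(- \frac{2 + 25}{5 \left(-9\right)}\right)^{2} \cdot 1955 = 4 \left(\left(- \frac{1}{5}\right) \left(- \frac{1}{9}\right) 27\right)^{2} \cdot 1955 = 4 \left(\frac{3}{5}\right)^{2} \cdot 1955 = 4 \cdot \frac{9}{25} \cdot 1955 = \frac{36}{25} \cdot 1955 = \frac{14076}{5}$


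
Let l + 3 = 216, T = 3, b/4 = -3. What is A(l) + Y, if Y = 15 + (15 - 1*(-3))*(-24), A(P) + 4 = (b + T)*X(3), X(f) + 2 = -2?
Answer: -385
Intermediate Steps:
b = -12 (b = 4*(-3) = -12)
X(f) = -4 (X(f) = -2 - 2 = -4)
l = 213 (l = -3 + 216 = 213)
A(P) = 32 (A(P) = -4 + (-12 + 3)*(-4) = -4 - 9*(-4) = -4 + 36 = 32)
Y = -417 (Y = 15 + (15 + 3)*(-24) = 15 + 18*(-24) = 15 - 432 = -417)
A(l) + Y = 32 - 417 = -385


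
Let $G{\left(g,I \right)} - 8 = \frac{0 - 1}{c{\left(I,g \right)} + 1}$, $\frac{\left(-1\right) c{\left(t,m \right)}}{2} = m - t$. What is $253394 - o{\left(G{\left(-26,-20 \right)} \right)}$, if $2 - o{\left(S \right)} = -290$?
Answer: $253102$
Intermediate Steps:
$c{\left(t,m \right)} = - 2 m + 2 t$ ($c{\left(t,m \right)} = - 2 \left(m - t\right) = - 2 m + 2 t$)
$G{\left(g,I \right)} = 8 - \frac{1}{1 - 2 g + 2 I}$ ($G{\left(g,I \right)} = 8 + \frac{0 - 1}{\left(- 2 g + 2 I\right) + 1} = 8 - \frac{1}{1 - 2 g + 2 I}$)
$o{\left(S \right)} = 292$ ($o{\left(S \right)} = 2 - -290 = 2 + 290 = 292$)
$253394 - o{\left(G{\left(-26,-20 \right)} \right)} = 253394 - 292 = 253102$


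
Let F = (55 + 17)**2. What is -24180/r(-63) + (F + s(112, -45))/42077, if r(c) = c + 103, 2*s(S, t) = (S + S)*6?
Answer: -50859381/84154 ≈ -604.36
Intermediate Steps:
s(S, t) = 6*S (s(S, t) = ((S + S)*6)/2 = ((2*S)*6)/2 = (12*S)/2 = 6*S)
F = 5184 (F = 72**2 = 5184)
r(c) = 103 + c
-24180/r(-63) + (F + s(112, -45))/42077 = -24180/(103 - 63) + (5184 + 6*112)/42077 = -24180/40 + (5184 + 672)*(1/42077) = -24180*1/40 + 5856*(1/42077) = -1209/2 + 5856/42077 = -50859381/84154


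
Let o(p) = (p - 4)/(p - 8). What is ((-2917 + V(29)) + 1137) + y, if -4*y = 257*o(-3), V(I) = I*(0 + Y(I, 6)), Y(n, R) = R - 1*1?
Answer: -73739/44 ≈ -1675.9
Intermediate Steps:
Y(n, R) = -1 + R (Y(n, R) = R - 1 = -1 + R)
V(I) = 5*I (V(I) = I*(0 + (-1 + 6)) = I*(0 + 5) = I*5 = 5*I)
o(p) = (-4 + p)/(-8 + p)
y = -1799/44 (y = -257*(-4 - 3)/(-8 - 3)/4 = -257*-7/(-11)/4 = -257*(-1/11*(-7))/4 = -257*7/(4*11) = -¼*1799/11 = -1799/44 ≈ -40.886)
((-2917 + V(29)) + 1137) + y = ((-2917 + 5*29) + 1137) - 1799/44 = ((-2917 + 145) + 1137) - 1799/44 = (-2772 + 1137) - 1799/44 = -1635 - 1799/44 = -73739/44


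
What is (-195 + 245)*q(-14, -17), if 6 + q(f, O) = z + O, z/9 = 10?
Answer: 3350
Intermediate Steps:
z = 90 (z = 9*10 = 90)
q(f, O) = 84 + O (q(f, O) = -6 + (90 + O) = 84 + O)
(-195 + 245)*q(-14, -17) = (-195 + 245)*(84 - 17) = 50*67 = 3350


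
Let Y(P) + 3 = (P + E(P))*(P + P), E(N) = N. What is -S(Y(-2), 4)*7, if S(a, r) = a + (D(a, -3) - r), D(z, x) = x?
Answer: -42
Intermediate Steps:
Y(P) = -3 + 4*P² (Y(P) = -3 + (P + P)*(P + P) = -3 + (2*P)*(2*P) = -3 + 4*P²)
S(a, r) = -3 + a - r (S(a, r) = a + (-3 - r) = -3 + a - r)
-S(Y(-2), 4)*7 = -(-3 + (-3 + 4*(-2)²) - 1*4)*7 = -(-3 + (-3 + 4*4) - 4)*7 = -(-3 + (-3 + 16) - 4)*7 = -(-3 + 13 - 4)*7 = -1*6*7 = -6*7 = -42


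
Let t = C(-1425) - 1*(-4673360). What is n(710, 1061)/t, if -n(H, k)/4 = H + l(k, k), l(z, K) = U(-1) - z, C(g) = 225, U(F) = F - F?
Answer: 1404/4673585 ≈ 0.00030041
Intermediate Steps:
U(F) = 0
l(z, K) = -z (l(z, K) = 0 - z = -z)
n(H, k) = -4*H + 4*k (n(H, k) = -4*(H - k) = -4*H + 4*k)
t = 4673585 (t = 225 - 1*(-4673360) = 225 + 4673360 = 4673585)
n(710, 1061)/t = (-4*710 + 4*1061)/4673585 = (-2840 + 4244)*(1/4673585) = 1404*(1/4673585) = 1404/4673585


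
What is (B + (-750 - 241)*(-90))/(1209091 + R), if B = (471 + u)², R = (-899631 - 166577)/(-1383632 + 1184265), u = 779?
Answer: 65858496046/48210782321 ≈ 1.3661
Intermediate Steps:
R = 1066208/199367 (R = -1066208/(-199367) = -1066208*(-1/199367) = 1066208/199367 ≈ 5.3480)
B = 1562500 (B = (471 + 779)² = 1250² = 1562500)
(B + (-750 - 241)*(-90))/(1209091 + R) = (1562500 + (-750 - 241)*(-90))/(1209091 + 1066208/199367) = (1562500 - 991*(-90))/(241053911605/199367) = (1562500 + 89190)*(199367/241053911605) = 1651690*(199367/241053911605) = 65858496046/48210782321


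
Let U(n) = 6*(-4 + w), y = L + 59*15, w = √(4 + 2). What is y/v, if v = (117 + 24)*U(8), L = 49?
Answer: -934/2115 - 467*√6/4230 ≈ -0.71204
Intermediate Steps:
w = √6 ≈ 2.4495
y = 934 (y = 49 + 59*15 = 49 + 885 = 934)
U(n) = -24 + 6*√6 (U(n) = 6*(-4 + √6) = -24 + 6*√6)
v = -3384 + 846*√6 (v = (117 + 24)*(-24 + 6*√6) = 141*(-24 + 6*√6) = -3384 + 846*√6 ≈ -1311.7)
y/v = 934/(-3384 + 846*√6)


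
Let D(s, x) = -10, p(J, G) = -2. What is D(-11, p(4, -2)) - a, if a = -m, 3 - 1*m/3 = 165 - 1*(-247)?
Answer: -1237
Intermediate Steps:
m = -1227 (m = 9 - 3*(165 - 1*(-247)) = 9 - 3*(165 + 247) = 9 - 3*412 = 9 - 1236 = -1227)
a = 1227 (a = -1*(-1227) = 1227)
D(-11, p(4, -2)) - a = -10 - 1*1227 = -10 - 1227 = -1237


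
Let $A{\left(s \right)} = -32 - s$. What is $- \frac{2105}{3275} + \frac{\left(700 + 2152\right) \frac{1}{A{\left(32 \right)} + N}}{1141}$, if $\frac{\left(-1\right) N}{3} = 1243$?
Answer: $- \frac{1823877333}{2834717515} \approx -0.64341$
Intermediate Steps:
$N = -3729$ ($N = \left(-3\right) 1243 = -3729$)
$- \frac{2105}{3275} + \frac{\left(700 + 2152\right) \frac{1}{A{\left(32 \right)} + N}}{1141} = - \frac{2105}{3275} + \frac{\left(700 + 2152\right) \frac{1}{\left(-32 - 32\right) - 3729}}{1141} = \left(-2105\right) \frac{1}{3275} + \frac{2852}{\left(-32 - 32\right) - 3729} \cdot \frac{1}{1141} = - \frac{421}{655} + \frac{2852}{-64 - 3729} \cdot \frac{1}{1141} = - \frac{421}{655} + \frac{2852}{-3793} \cdot \frac{1}{1141} = - \frac{421}{655} + 2852 \left(- \frac{1}{3793}\right) \frac{1}{1141} = - \frac{421}{655} - \frac{2852}{4327813} = - \frac{1823877333}{2834717515}$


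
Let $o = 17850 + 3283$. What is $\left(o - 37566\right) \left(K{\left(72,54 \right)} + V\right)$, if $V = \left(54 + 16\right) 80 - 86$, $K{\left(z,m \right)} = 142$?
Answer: $-92945048$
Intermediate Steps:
$V = 5514$ ($V = 70 \cdot 80 - 86 = 5600 - 86 = 5514$)
$o = 21133$
$\left(o - 37566\right) \left(K{\left(72,54 \right)} + V\right) = \left(21133 - 37566\right) \left(142 + 5514\right) = \left(-16433\right) 5656 = -92945048$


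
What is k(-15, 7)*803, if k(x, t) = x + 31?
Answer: 12848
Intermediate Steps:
k(x, t) = 31 + x
k(-15, 7)*803 = (31 - 15)*803 = 16*803 = 12848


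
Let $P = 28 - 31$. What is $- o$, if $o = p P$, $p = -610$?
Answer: $-1830$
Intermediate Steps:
$P = -3$
$o = 1830$ ($o = \left(-610\right) \left(-3\right) = 1830$)
$- o = \left(-1\right) 1830 = -1830$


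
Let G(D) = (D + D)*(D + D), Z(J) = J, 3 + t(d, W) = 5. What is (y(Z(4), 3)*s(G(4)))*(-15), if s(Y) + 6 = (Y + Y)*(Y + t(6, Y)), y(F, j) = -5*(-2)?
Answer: -1266300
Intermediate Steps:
t(d, W) = 2 (t(d, W) = -3 + 5 = 2)
y(F, j) = 10
G(D) = 4*D**2 (G(D) = (2*D)*(2*D) = 4*D**2)
s(Y) = -6 + 2*Y*(2 + Y) (s(Y) = -6 + (Y + Y)*(Y + 2) = -6 + (2*Y)*(2 + Y) = -6 + 2*Y*(2 + Y))
(y(Z(4), 3)*s(G(4)))*(-15) = (10*(-6 + 2*(4*4**2)**2 + 4*(4*4**2)))*(-15) = (10*(-6 + 2*(4*16)**2 + 4*(4*16)))*(-15) = (10*(-6 + 2*64**2 + 4*64))*(-15) = (10*(-6 + 2*4096 + 256))*(-15) = (10*(-6 + 8192 + 256))*(-15) = (10*8442)*(-15) = 84420*(-15) = -1266300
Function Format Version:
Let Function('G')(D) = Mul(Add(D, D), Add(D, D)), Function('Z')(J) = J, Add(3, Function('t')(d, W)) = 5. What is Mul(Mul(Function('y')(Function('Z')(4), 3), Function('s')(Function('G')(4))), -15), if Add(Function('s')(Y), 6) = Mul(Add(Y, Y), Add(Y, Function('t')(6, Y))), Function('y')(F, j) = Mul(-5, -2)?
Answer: -1266300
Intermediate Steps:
Function('t')(d, W) = 2 (Function('t')(d, W) = Add(-3, 5) = 2)
Function('y')(F, j) = 10
Function('G')(D) = Mul(4, Pow(D, 2)) (Function('G')(D) = Mul(Mul(2, D), Mul(2, D)) = Mul(4, Pow(D, 2)))
Function('s')(Y) = Add(-6, Mul(2, Y, Add(2, Y))) (Function('s')(Y) = Add(-6, Mul(Add(Y, Y), Add(Y, 2))) = Add(-6, Mul(Mul(2, Y), Add(2, Y))) = Add(-6, Mul(2, Y, Add(2, Y))))
Mul(Mul(Function('y')(Function('Z')(4), 3), Function('s')(Function('G')(4))), -15) = Mul(Mul(10, Add(-6, Mul(2, Pow(Mul(4, Pow(4, 2)), 2)), Mul(4, Mul(4, Pow(4, 2))))), -15) = Mul(Mul(10, Add(-6, Mul(2, Pow(Mul(4, 16), 2)), Mul(4, Mul(4, 16)))), -15) = Mul(Mul(10, Add(-6, Mul(2, Pow(64, 2)), Mul(4, 64))), -15) = Mul(Mul(10, Add(-6, Mul(2, 4096), 256)), -15) = Mul(Mul(10, Add(-6, 8192, 256)), -15) = Mul(Mul(10, 8442), -15) = Mul(84420, -15) = -1266300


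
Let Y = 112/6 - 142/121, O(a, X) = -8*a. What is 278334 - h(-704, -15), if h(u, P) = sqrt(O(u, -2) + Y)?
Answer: 278334 - sqrt(6152298)/33 ≈ 2.7826e+5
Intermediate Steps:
Y = 6350/363 (Y = 112*(1/6) - 142*1/121 = 56/3 - 142/121 = 6350/363 ≈ 17.493)
h(u, P) = sqrt(6350/363 - 8*u) (h(u, P) = sqrt(-8*u + 6350/363) = sqrt(6350/363 - 8*u))
278334 - h(-704, -15) = 278334 - sqrt(19050 - 8712*(-704))/33 = 278334 - sqrt(19050 + 6133248)/33 = 278334 - sqrt(6152298)/33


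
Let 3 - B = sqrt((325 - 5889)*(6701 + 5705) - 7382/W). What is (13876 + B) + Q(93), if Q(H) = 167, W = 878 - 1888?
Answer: 14046 - I*sqrt(17603604730645)/505 ≈ 14046.0 - 8308.3*I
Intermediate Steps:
W = -1010
B = 3 - I*sqrt(17603604730645)/505 (B = 3 - sqrt((325 - 5889)*(6701 + 5705) - 7382/(-1010)) = 3 - sqrt(-5564*12406 - 7382*(-1/1010)) = 3 - sqrt(-69026984 + 3691/505) = 3 - sqrt(-34858623229/505) = 3 - I*sqrt(17603604730645)/505 ≈ 3.0 - 8308.3*I)
(13876 + B) + Q(93) = (13876 + (3 - I*sqrt(17603604730645)/505)) + 167 = (13879 - I*sqrt(17603604730645)/505) + 167 = 14046 - I*sqrt(17603604730645)/505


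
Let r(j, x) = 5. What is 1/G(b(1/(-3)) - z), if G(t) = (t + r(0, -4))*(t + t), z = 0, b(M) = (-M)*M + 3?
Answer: 81/3692 ≈ 0.021939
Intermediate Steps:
b(M) = 3 - M² (b(M) = -M² + 3 = 3 - M²)
G(t) = 2*t*(5 + t) (G(t) = (t + 5)*(t + t) = (5 + t)*(2*t) = 2*t*(5 + t))
1/G(b(1/(-3)) - z) = 1/(2*((3 - (1/(-3))²) - 1*0)*(5 + ((3 - (1/(-3))²) - 1*0))) = 1/(2*((3 - (-⅓)²) + 0)*(5 + ((3 - (-⅓)²) + 0))) = 1/(2*((3 - 1*⅑) + 0)*(5 + ((3 - 1*⅑) + 0))) = 1/(2*((3 - ⅑) + 0)*(5 + ((3 - ⅑) + 0))) = 1/(2*(26/9 + 0)*(5 + (26/9 + 0))) = 1/(2*(26/9)*(5 + 26/9)) = 1/(2*(26/9)*(71/9)) = 1/(3692/81) = 81/3692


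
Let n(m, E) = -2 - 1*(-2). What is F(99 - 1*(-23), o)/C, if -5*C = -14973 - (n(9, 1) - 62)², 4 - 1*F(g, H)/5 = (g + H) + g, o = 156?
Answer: -9900/18817 ≈ -0.52612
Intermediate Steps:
n(m, E) = 0 (n(m, E) = -2 + 2 = 0)
F(g, H) = 20 - 10*g - 5*H (F(g, H) = 20 - 5*((g + H) + g) = 20 - 5*((H + g) + g) = 20 - 5*(H + 2*g) = 20 + (-10*g - 5*H) = 20 - 10*g - 5*H)
C = 18817/5 (C = -(-14973 - (0 - 62)²)/5 = -(-14973 - 1*(-62)²)/5 = -(-14973 - 1*3844)/5 = -(-14973 - 3844)/5 = -⅕*(-18817) = 18817/5 ≈ 3763.4)
F(99 - 1*(-23), o)/C = (20 - 10*(99 - 1*(-23)) - 5*156)/(18817/5) = (20 - 10*(99 + 23) - 780)*(5/18817) = (20 - 10*122 - 780)*(5/18817) = (20 - 1220 - 780)*(5/18817) = -1980*5/18817 = -9900/18817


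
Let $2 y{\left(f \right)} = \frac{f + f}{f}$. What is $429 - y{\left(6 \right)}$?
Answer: $428$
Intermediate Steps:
$y{\left(f \right)} = 1$ ($y{\left(f \right)} = \frac{\left(f + f\right) \frac{1}{f}}{2} = \frac{2 f \frac{1}{f}}{2} = \frac{1}{2} \cdot 2 = 1$)
$429 - y{\left(6 \right)} = 429 - 1 = 428$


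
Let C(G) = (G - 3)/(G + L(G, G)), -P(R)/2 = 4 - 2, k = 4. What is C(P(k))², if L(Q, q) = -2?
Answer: 49/36 ≈ 1.3611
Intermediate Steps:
P(R) = -4 (P(R) = -2*(4 - 2) = -2*2 = -4)
C(G) = (-3 + G)/(-2 + G) (C(G) = (G - 3)/(G - 2) = (-3 + G)/(-2 + G))
C(P(k))² = ((-3 - 4)/(-2 - 4))² = (-7/(-6))² = (-⅙*(-7))² = (7/6)² = 49/36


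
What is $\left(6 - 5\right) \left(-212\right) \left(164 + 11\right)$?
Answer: $-37100$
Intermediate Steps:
$\left(6 - 5\right) \left(-212\right) \left(164 + 11\right) = 1 \left(-212\right) 175 = \left(-212\right) 175 = -37100$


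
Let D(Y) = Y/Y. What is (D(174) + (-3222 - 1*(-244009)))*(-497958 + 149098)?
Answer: -84001301680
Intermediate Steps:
D(Y) = 1
(D(174) + (-3222 - 1*(-244009)))*(-497958 + 149098) = (1 + (-3222 - 1*(-244009)))*(-497958 + 149098) = (1 + (-3222 + 244009))*(-348860) = (1 + 240787)*(-348860) = 240788*(-348860) = -84001301680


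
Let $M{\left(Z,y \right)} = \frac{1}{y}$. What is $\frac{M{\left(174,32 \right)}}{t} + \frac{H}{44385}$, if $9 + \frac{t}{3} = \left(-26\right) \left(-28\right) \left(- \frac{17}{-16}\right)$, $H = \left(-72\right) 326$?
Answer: $- \frac{52200383}{98712240} \approx -0.52881$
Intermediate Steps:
$H = -23472$
$t = \frac{4587}{2}$ ($t = -27 + 3 \left(-26\right) \left(-28\right) \left(- \frac{17}{-16}\right) = -27 + 3 \cdot 728 \left(\left(-17\right) \left(- \frac{1}{16}\right)\right) = -27 + 3 \cdot 728 \cdot \frac{17}{16} = -27 + 3 \cdot \frac{1547}{2} = -27 + \frac{4641}{2} = \frac{4587}{2} \approx 2293.5$)
$\frac{M{\left(174,32 \right)}}{t} + \frac{H}{44385} = \frac{1}{32 \cdot \frac{4587}{2}} - \frac{23472}{44385} = \frac{1}{32} \cdot \frac{2}{4587} - \frac{7824}{14795} = \frac{1}{73392} - \frac{7824}{14795} = - \frac{52200383}{98712240}$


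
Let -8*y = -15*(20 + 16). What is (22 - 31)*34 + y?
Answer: -477/2 ≈ -238.50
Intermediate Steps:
y = 135/2 (y = -(-15)*(20 + 16)/8 = -(-15)*36/8 = -1/8*(-540) = 135/2 ≈ 67.500)
(22 - 31)*34 + y = (22 - 31)*34 + 135/2 = -9*34 + 135/2 = -306 + 135/2 = -477/2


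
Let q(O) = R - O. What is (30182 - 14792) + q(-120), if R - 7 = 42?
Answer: 15559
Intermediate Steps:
R = 49 (R = 7 + 42 = 49)
q(O) = 49 - O
(30182 - 14792) + q(-120) = (30182 - 14792) + (49 - 1*(-120)) = 15390 + (49 + 120) = 15390 + 169 = 15559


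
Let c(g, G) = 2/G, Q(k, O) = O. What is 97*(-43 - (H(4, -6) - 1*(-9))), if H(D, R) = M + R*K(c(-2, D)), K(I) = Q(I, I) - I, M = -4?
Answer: -4656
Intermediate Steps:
K(I) = 0 (K(I) = I - I = 0)
H(D, R) = -4 (H(D, R) = -4 + R*0 = -4 + 0 = -4)
97*(-43 - (H(4, -6) - 1*(-9))) = 97*(-43 - (-4 - 1*(-9))) = 97*(-43 - (-4 + 9)) = 97*(-43 - 1*5) = 97*(-43 - 5) = 97*(-48) = -4656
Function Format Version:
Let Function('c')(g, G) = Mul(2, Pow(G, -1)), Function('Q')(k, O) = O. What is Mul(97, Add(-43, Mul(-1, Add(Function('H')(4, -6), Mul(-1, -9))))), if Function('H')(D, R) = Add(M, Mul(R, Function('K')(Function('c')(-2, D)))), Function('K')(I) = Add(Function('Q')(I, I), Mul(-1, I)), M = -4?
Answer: -4656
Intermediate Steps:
Function('K')(I) = 0 (Function('K')(I) = Add(I, Mul(-1, I)) = 0)
Function('H')(D, R) = -4 (Function('H')(D, R) = Add(-4, Mul(R, 0)) = Add(-4, 0) = -4)
Mul(97, Add(-43, Mul(-1, Add(Function('H')(4, -6), Mul(-1, -9))))) = Mul(97, Add(-43, Mul(-1, Add(-4, Mul(-1, -9))))) = Mul(97, Add(-43, Mul(-1, Add(-4, 9)))) = Mul(97, Add(-43, Mul(-1, 5))) = Mul(97, Add(-43, -5)) = Mul(97, -48) = -4656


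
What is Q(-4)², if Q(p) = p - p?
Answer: 0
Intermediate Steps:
Q(p) = 0
Q(-4)² = 0² = 0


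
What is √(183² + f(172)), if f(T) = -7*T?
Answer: √32285 ≈ 179.68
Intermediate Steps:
√(183² + f(172)) = √(183² - 7*172) = √(33489 - 1204) = √32285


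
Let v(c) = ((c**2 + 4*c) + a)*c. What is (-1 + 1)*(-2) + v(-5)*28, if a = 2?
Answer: -980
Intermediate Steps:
v(c) = c*(2 + c**2 + 4*c) (v(c) = ((c**2 + 4*c) + 2)*c = (2 + c**2 + 4*c)*c = c*(2 + c**2 + 4*c))
(-1 + 1)*(-2) + v(-5)*28 = (-1 + 1)*(-2) - 5*(2 + (-5)**2 + 4*(-5))*28 = 0*(-2) - 5*(2 + 25 - 20)*28 = 0 - 5*7*28 = 0 - 35*28 = 0 - 980 = -980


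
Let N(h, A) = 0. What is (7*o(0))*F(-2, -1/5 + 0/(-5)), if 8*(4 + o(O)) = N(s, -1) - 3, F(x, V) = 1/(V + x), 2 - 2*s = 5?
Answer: 1225/88 ≈ 13.920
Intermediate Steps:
s = -3/2 (s = 1 - ½*5 = 1 - 5/2 = -3/2 ≈ -1.5000)
o(O) = -35/8 (o(O) = -4 + (0 - 3)/8 = -4 + (⅛)*(-3) = -4 - 3/8 = -35/8)
(7*o(0))*F(-2, -1/5 + 0/(-5)) = (7*(-35/8))/((-1/5 + 0/(-5)) - 2) = -245/(8*((-1*⅕ + 0*(-⅕)) - 2)) = -245/(8*((-⅕ + 0) - 2)) = -245/(8*(-⅕ - 2)) = -245/(8*(-11/5)) = -245/8*(-5/11) = 1225/88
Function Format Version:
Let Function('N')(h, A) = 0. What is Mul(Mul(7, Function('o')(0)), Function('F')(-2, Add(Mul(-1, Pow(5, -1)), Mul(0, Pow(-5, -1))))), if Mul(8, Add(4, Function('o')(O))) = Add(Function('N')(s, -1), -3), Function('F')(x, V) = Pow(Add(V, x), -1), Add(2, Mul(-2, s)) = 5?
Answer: Rational(1225, 88) ≈ 13.920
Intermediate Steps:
s = Rational(-3, 2) (s = Add(1, Mul(Rational(-1, 2), 5)) = Add(1, Rational(-5, 2)) = Rational(-3, 2) ≈ -1.5000)
Function('o')(O) = Rational(-35, 8) (Function('o')(O) = Add(-4, Mul(Rational(1, 8), Add(0, -3))) = Add(-4, Mul(Rational(1, 8), -3)) = Add(-4, Rational(-3, 8)) = Rational(-35, 8))
Mul(Mul(7, Function('o')(0)), Function('F')(-2, Add(Mul(-1, Pow(5, -1)), Mul(0, Pow(-5, -1))))) = Mul(Mul(7, Rational(-35, 8)), Pow(Add(Add(Mul(-1, Pow(5, -1)), Mul(0, Pow(-5, -1))), -2), -1)) = Mul(Rational(-245, 8), Pow(Add(Add(Mul(-1, Rational(1, 5)), Mul(0, Rational(-1, 5))), -2), -1)) = Mul(Rational(-245, 8), Pow(Add(Add(Rational(-1, 5), 0), -2), -1)) = Mul(Rational(-245, 8), Pow(Add(Rational(-1, 5), -2), -1)) = Mul(Rational(-245, 8), Pow(Rational(-11, 5), -1)) = Mul(Rational(-245, 8), Rational(-5, 11)) = Rational(1225, 88)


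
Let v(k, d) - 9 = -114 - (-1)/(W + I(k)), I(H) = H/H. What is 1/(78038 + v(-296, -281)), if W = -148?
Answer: 147/11456150 ≈ 1.2832e-5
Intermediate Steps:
I(H) = 1
v(k, d) = -15436/147 (v(k, d) = 9 + (-114 - (-1)/(-148 + 1)) = 9 + (-114 - (-1)/(-147)) = 9 + (-114 - (-1)*(-1)/147) = 9 + (-114 - 1*1/147) = 9 + (-114 - 1/147) = 9 - 16759/147 = -15436/147)
1/(78038 + v(-296, -281)) = 1/(78038 - 15436/147) = 1/(11456150/147) = 147/11456150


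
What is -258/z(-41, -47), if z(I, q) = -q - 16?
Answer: -258/31 ≈ -8.3226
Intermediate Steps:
z(I, q) = -16 - q
-258/z(-41, -47) = -258/(-16 - 1*(-47)) = -258/(-16 + 47) = -258/31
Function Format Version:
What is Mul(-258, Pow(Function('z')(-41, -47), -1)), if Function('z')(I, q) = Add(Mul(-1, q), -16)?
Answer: Rational(-258, 31) ≈ -8.3226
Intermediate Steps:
Function('z')(I, q) = Add(-16, Mul(-1, q))
Mul(-258, Pow(Function('z')(-41, -47), -1)) = Mul(-258, Pow(Add(-16, Mul(-1, -47)), -1)) = Mul(-258, Pow(Add(-16, 47), -1)) = Mul(-258, Pow(31, -1)) = Mul(-258, Rational(1, 31)) = Rational(-258, 31)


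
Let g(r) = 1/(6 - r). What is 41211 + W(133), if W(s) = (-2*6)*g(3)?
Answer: 41207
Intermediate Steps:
W(s) = -4 (W(s) = (-2*6)*(-1/(-6 + 3)) = -(-12)/(-3) = -(-12)*(-1)/3 = -12*1/3 = -4)
41211 + W(133) = 41211 - 4 = 41207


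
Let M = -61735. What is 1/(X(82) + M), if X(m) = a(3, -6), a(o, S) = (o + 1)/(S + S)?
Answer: -3/185206 ≈ -1.6198e-5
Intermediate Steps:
a(o, S) = (1 + o)/(2*S) (a(o, S) = (1 + o)/((2*S)) = (1 + o)*(1/(2*S)) = (1 + o)/(2*S))
X(m) = -⅓ (X(m) = (½)*(1 + 3)/(-6) = (½)*(-⅙)*4 = -⅓)
1/(X(82) + M) = 1/(-⅓ - 61735) = 1/(-185206/3) = -3/185206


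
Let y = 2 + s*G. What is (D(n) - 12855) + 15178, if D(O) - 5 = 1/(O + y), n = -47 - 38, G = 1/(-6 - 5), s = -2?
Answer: 2120797/911 ≈ 2328.0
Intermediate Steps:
G = -1/11 (G = 1/(-11) = -1/11 ≈ -0.090909)
n = -85
y = 24/11 (y = 2 - 2*(-1/11) = 2 + 2/11 = 24/11 ≈ 2.1818)
D(O) = 5 + 1/(24/11 + O) (D(O) = 5 + 1/(O + 24/11) = 5 + 1/(24/11 + O))
(D(n) - 12855) + 15178 = ((131 + 55*(-85))/(24 + 11*(-85)) - 12855) + 15178 = ((131 - 4675)/(24 - 935) - 12855) + 15178 = (-4544/(-911) - 12855) + 15178 = (-1/911*(-4544) - 12855) + 15178 = (4544/911 - 12855) + 15178 = -11706361/911 + 15178 = 2120797/911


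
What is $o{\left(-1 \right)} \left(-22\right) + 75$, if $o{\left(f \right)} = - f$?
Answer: $53$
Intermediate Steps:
$o{\left(-1 \right)} \left(-22\right) + 75 = \left(-1\right) \left(-1\right) \left(-22\right) + 75 = 1 \left(-22\right) + 75 = -22 + 75 = 53$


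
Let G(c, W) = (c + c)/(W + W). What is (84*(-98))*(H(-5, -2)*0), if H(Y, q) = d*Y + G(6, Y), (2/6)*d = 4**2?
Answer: 0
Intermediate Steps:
G(c, W) = c/W (G(c, W) = (2*c)/((2*W)) = (2*c)*(1/(2*W)) = c/W)
d = 48 (d = 3*4**2 = 3*16 = 48)
H(Y, q) = 6/Y + 48*Y (H(Y, q) = 48*Y + 6/Y = 6/Y + 48*Y)
(84*(-98))*(H(-5, -2)*0) = (84*(-98))*((6/(-5) + 48*(-5))*0) = -8232*(6*(-1/5) - 240)*0 = -8232*(-6/5 - 240)*0 = -(-9927792)*0/5 = -8232*0 = 0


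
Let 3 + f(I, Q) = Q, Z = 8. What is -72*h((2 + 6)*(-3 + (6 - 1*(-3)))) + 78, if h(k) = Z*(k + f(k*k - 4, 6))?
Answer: -29298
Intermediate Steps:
f(I, Q) = -3 + Q
h(k) = 24 + 8*k (h(k) = 8*(k + (-3 + 6)) = 8*(k + 3) = 8*(3 + k) = 24 + 8*k)
-72*h((2 + 6)*(-3 + (6 - 1*(-3)))) + 78 = -72*(24 + 8*((2 + 6)*(-3 + (6 - 1*(-3))))) + 78 = -72*(24 + 8*(8*(-3 + (6 + 3)))) + 78 = -72*(24 + 8*(8*(-3 + 9))) + 78 = -72*(24 + 8*(8*6)) + 78 = -72*(24 + 8*48) + 78 = -72*(24 + 384) + 78 = -72*408 + 78 = -29376 + 78 = -29298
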